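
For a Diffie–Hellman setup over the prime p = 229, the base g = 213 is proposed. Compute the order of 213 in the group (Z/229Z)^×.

38

ord(213) | φ(229) = 229 − 1 = 228 = 2^2 · 3 · 19.
Divisors of 228: 1, 2, 3, 4, 6, 12, 19, 38, 57, 76, 114, 228.
Test each divisor d:
213^1 ≡ 213 (mod 229)
213^2 ≡ 27 (mod 229)
213^3 ≡ 26 (mod 229)
213^4 ≡ 42 (mod 229)
213^6 ≡ 218 (mod 229)
213^12 ≡ 121 (mod 229)
213^19 ≡ 228 (mod 229)
213^38 ≡ 1 (mod 229) ✓
Hence ord(213) = 38.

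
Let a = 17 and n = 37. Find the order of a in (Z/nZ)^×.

The order of 17 must divide φ(37) = 37 − 1 = 36 = 2^2 · 3^2.
Divisors of 36: 1, 2, 3, 4, 6, 9, 12, 18, 36.
Compute 17^d (mod 37) for the divisors d until we hit 1:
17^1 ≡ 17 (mod 37)
17^2 ≡ 30 (mod 37)
17^3 ≡ 29 (mod 37)
17^4 ≡ 12 (mod 37)
17^6 ≡ 27 (mod 37)
17^9 ≡ 6 (mod 37)
17^12 ≡ 26 (mod 37)
17^18 ≡ 36 (mod 37)
17^36 ≡ 1 (mod 37) ✓
Therefore the multiplicative order of 17 modulo 37 is 36.

36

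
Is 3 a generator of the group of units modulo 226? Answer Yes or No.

Yes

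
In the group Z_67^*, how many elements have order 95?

φ(67) = 67 − 1 = 66 = 2 · 3 · 11.
Since (Z/67Z)^× is cyclic of order 66, the number of elements of order d is φ(d) when d | 66 and 0 otherwise.
95 does not divide 66, so no element of (Z/67Z)^× has order 95.

0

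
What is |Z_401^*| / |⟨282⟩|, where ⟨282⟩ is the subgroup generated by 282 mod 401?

5

By Lagrange's theorem, ord_401(282) divides φ(401) = 401 − 1 = 400 = 2^4 · 5^2.
Divisors of 400: 1, 2, 4, 5, 8, 10, 16, 20, 25, 40, 50, 80, 100, 200, 400.
Compute 282^d (mod 401) for the divisors d until we hit 1:
282^1 ≡ 282 (mod 401)
282^2 ≡ 126 (mod 401)
282^4 ≡ 237 (mod 401)
282^5 ≡ 268 (mod 401)
282^8 ≡ 29 (mod 401)
282^10 ≡ 45 (mod 401)
282^16 ≡ 39 (mod 401)
282^20 ≡ 20 (mod 401)
282^25 ≡ 147 (mod 401)
282^40 ≡ 400 (mod 401)
282^50 ≡ 356 (mod 401)
282^80 ≡ 1 (mod 401) ✓
So ord_401(282) = 80, hence |⟨282⟩| = 80.
Index = |(Z/401Z)^×| / |⟨282⟩| = 400 / 80 = 5.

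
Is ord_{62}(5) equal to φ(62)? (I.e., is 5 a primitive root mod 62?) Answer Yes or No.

No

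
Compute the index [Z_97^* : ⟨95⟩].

The order of 95 must divide φ(97) = 97 − 1 = 96 = 2^5 · 3.
Divisors of 96: 1, 2, 3, 4, 6, 8, 12, 16, 24, 32, 48, 96.
Test each divisor d:
95^1 ≡ 95 (mod 97)
95^2 ≡ 4 (mod 97)
95^3 ≡ 89 (mod 97)
95^4 ≡ 16 (mod 97)
95^6 ≡ 64 (mod 97)
95^8 ≡ 62 (mod 97)
95^12 ≡ 22 (mod 97)
95^16 ≡ 61 (mod 97)
95^24 ≡ 96 (mod 97)
95^32 ≡ 35 (mod 97)
95^48 ≡ 1 (mod 97) ✓
So ord_97(95) = 48, hence |⟨95⟩| = 48.
Index = |(Z/97Z)^×| / |⟨95⟩| = 96 / 48 = 2.

2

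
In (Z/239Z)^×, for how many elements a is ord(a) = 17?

16

φ(239) = 239 − 1 = 238 = 2 · 7 · 17.
In a cyclic group of order 238, there are φ(d) elements of order d for each divisor d of 238, and zero for non-divisors.
17 | 238, and φ(17) = 17 − 1 = 16.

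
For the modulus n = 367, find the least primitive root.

φ(367) = 367 − 1 = 366 = 2 · 3 · 61.
Test candidates g = 2, 3, … against the prime factors q ∈ {2, 3, 61} of φ(367): g is a generator iff g^(366/q) ≢ 1 for every such q.
g = 2: 2^183 ≡ 1 — hits 1, so not a primitive root.
g = 3: 3^183 ≡ 366; 3^122 ≡ 1 — hits 1, so not a primitive root.
g = 4: 4^183 ≡ 1 — hits 1, so not a primitive root.
g = 5: 5^183 ≡ 366; 5^122 ≡ 1 — hits 1, so not a primitive root.
g = 6: 6^183 ≡ 366; 6^122 ≡ 283; 6^6 ≡ 47 — none is 1, so 6 is a primitive root.
So 6 is the smallest generator of (Z/367Z)^×.

6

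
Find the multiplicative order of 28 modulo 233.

116

Since 28 ∈ (Z/233Z)^×, its order divides φ(233) = 233 − 1 = 232 = 2^3 · 29.
Divisors of 232: 1, 2, 4, 8, 29, 58, 116, 232.
Evaluate successive powers at the divisors of 232:
28^1 ≡ 28 (mod 233)
28^2 ≡ 85 (mod 233)
28^4 ≡ 2 (mod 233)
28^8 ≡ 4 (mod 233)
28^29 ≡ 89 (mod 233)
28^58 ≡ 232 (mod 233)
28^116 ≡ 1 (mod 233) ✓
The smallest such exponent is 116, so the order of 28 is 116.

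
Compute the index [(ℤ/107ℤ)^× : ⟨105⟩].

2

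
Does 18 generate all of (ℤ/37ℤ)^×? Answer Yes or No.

Yes

φ(37) = 37 − 1 = 36 = 2^2 · 3^2.
An element g generates (Z/37Z)^× iff g^(36/q) ≢ 1 (mod 37) for each prime q ∈ {2, 3}.
18^18 ≡ 36 (mod 37)  [q = 2: ≢ 1 ✓]
18^12 ≡ 10 (mod 37)  [q = 3: ≢ 1 ✓]
None equal 1, so ord_37(18) = 36: 18 is a primitive root.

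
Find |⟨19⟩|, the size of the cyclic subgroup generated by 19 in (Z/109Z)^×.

36

The order of 19 must divide φ(109) = 109 − 1 = 108 = 2^2 · 3^3.
Divisors of 108: 1, 2, 3, 4, 6, 9, 12, 18, 27, 36, 54, 108.
Test each divisor d:
19^1 ≡ 19
19^2 ≡ 34
19^3 ≡ 101
19^4 ≡ 66
19^6 ≡ 64
19^9 ≡ 33
19^12 ≡ 63
19^18 ≡ 108
19^27 ≡ 76
19^36 ≡ 1
Therefore the multiplicative order of 19 modulo 109 is 36.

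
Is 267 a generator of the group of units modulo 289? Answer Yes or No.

φ(289) = φ(17^2) = 17·(17−1) = 272 = 2^4 · 17.
An element g generates (Z/289Z)^× iff g^(272/q) ≢ 1 (mod 289) for each prime q ∈ {2, 17}.
267^136 ≡ 288 (mod 289)  [q = 2: ≢ 1 ✓]
267^16 ≡ 86 (mod 289)  [q = 17: ≢ 1 ✓]
All checks pass, so 267 has order 272 and is a primitive root modulo 289.

Yes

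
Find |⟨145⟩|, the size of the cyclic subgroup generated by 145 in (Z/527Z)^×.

ord(145) | φ(527) = φ(17·31) = (17−1)·(31−1) = 16·30 = 480 = 2^5 · 3 · 5.
Divisors of 480: 1, 2, 3, 4, 5, 6, 8, 10, 12, 15, 16, 20, 24, 30, 32, 40, 48, 60, 80, 96, 120, 160, 240, 480.
Check 145^d mod 527 for each divisor in increasing order:
145^1 ≡ 145 (mod 527)
145^2 ≡ 472 (mod 527)
145^3 ≡ 457 (mod 527)
145^4 ≡ 390 (mod 527)
145^5 ≡ 161 (mod 527)
145^6 ≡ 157 (mod 527)
145^8 ≡ 324 (mod 527)
145^10 ≡ 98 (mod 527)
145^12 ≡ 407 (mod 527)
145^15 ≡ 495 (mod 527)
145^16 ≡ 103 (mod 527)
145^20 ≡ 118 (mod 527)
145^24 ≡ 171 (mod 527)
145^30 ≡ 497 (mod 527)
145^32 ≡ 69 (mod 527)
145^40 ≡ 222 (mod 527)
145^48 ≡ 256 (mod 527)
145^60 ≡ 373 (mod 527)
145^80 ≡ 273 (mod 527)
145^96 ≡ 188 (mod 527)
145^120 ≡ 1 (mod 527) ✓
Therefore the multiplicative order of 145 modulo 527 is 120.

120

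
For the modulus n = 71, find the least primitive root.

φ(71) = 71 − 1 = 70 = 2 · 5 · 7.
Test candidates g = 2, 3, … against the prime factors q ∈ {2, 5, 7} of φ(71): g is a generator iff g^(70/q) ≢ 1 for every such q.
g = 2: 2^35 ≡ 1 — hits 1, so not a primitive root.
g = 3: 3^35 ≡ 1 — hits 1, so not a primitive root.
g = 4: 4^35 ≡ 1 — hits 1, so not a primitive root.
g = 5: 5^35 ≡ 1 — hits 1, so not a primitive root.
g = 6: 6^35 ≡ 1 — hits 1, so not a primitive root.
g = 7: 7^35 ≡ 70; 7^14 ≡ 54; 7^10 ≡ 45 — none is 1, so 7 is a primitive root.
The smallest primitive root modulo 71 is 7.

7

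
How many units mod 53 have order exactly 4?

2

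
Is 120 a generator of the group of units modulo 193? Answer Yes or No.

Yes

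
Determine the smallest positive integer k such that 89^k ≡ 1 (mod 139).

The order of 89 must divide φ(139) = 139 − 1 = 138 = 2 · 3 · 23.
Divisors of 138: 1, 2, 3, 6, 23, 46, 69, 138.
Evaluate successive powers at the divisors of 138:
89^1 ≡ 89 (mod 139)
89^2 ≡ 137 (mod 139)
89^3 ≡ 100 (mod 139)
89^6 ≡ 131 (mod 139)
89^23 ≡ 96 (mod 139)
89^46 ≡ 42 (mod 139)
89^69 ≡ 1 (mod 139) ✓
So ord_139(89) = 69.

69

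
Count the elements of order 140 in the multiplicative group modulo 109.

φ(109) = 109 − 1 = 108 = 2^2 · 3^3.
Since (Z/109Z)^× is cyclic of order 108, the number of elements of order d is φ(d) when d | 108 and 0 otherwise.
Since 140 ∤ 108, the count is 0.

0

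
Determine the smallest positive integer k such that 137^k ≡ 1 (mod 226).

112

The order of 137 must divide φ(226) = φ(2)·φ(113) = 1·112 = 112 = 2^4 · 7.
Divisors of 112: 1, 2, 4, 7, 8, 14, 16, 28, 56, 112.
Test each divisor d:
137^1 ≡ 137 (mod 226)
137^2 ≡ 11 (mod 226)
137^4 ≡ 121 (mod 226)
137^7 ≡ 191 (mod 226)
137^8 ≡ 177 (mod 226)
137^14 ≡ 95 (mod 226)
137^16 ≡ 141 (mod 226)
137^28 ≡ 211 (mod 226)
137^56 ≡ 225 (mod 226)
137^112 ≡ 1 (mod 226) ✓
Hence ord(137) = 112.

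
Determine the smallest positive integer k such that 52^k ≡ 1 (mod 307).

ord(52) | φ(307) = 307 − 1 = 306 = 2 · 3^2 · 17.
Divisors of 306: 1, 2, 3, 6, 9, 17, 18, 34, 51, 102, 153, 306.
Compute 52^d (mod 307) for the divisors d until we hit 1:
52^1 ≡ 52 (mod 307)
52^2 ≡ 248 (mod 307)
52^3 ≡ 2 (mod 307)
52^6 ≡ 4 (mod 307)
52^9 ≡ 8 (mod 307)
52^17 ≡ 261 (mod 307)
52^18 ≡ 64 (mod 307)
52^34 ≡ 274 (mod 307)
52^51 ≡ 290 (mod 307)
52^102 ≡ 289 (mod 307)
52^153 ≡ 306 (mod 307)
52^306 ≡ 1 (mod 307) ✓
So ord_307(52) = 306.

306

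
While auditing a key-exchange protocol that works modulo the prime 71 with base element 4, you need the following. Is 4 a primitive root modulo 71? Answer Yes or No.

No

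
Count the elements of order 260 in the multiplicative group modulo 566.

0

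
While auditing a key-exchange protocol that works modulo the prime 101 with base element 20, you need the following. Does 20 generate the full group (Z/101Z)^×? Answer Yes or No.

No

φ(101) = 101 − 1 = 100 = 2^2 · 5^2.
An element g generates (Z/101Z)^× iff g^(100/q) ≢ 1 (mod 101) for each prime q ∈ {2, 5}.
20^50 ≡ 1 (mod 101)  [q = 2: ≡ 1 ✗]
20^20 ≡ 95 (mod 101)  [q = 5: ≢ 1 ✓]
The check at q = 2 fails, so 20 generates a proper subgroup.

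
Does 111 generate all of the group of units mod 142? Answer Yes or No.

No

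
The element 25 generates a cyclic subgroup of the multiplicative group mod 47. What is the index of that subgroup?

2

Since 25 ∈ (Z/47Z)^×, its order divides φ(47) = 47 − 1 = 46 = 2 · 23.
Divisors of 46: 1, 2, 23, 46.
Check 25^d mod 47 for each divisor in increasing order:
25^1 ≡ 25 (mod 47)
25^2 ≡ 14 (mod 47)
25^23 ≡ 1 (mod 47) ✓
So ord_47(25) = 23, hence |⟨25⟩| = 23.
Index = |(Z/47Z)^×| / |⟨25⟩| = 46 / 23 = 2.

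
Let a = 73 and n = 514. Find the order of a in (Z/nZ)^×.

64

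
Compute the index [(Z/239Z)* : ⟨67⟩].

14

The order of 67 must divide φ(239) = 239 − 1 = 238 = 2 · 7 · 17.
Divisors of 238: 1, 2, 7, 14, 17, 34, 119, 238.
Test each divisor d:
67^1 ≡ 67
67^2 ≡ 187
67^7 ≡ 166
67^14 ≡ 71
67^17 ≡ 1
The order of 67 is 17, so the subgroup it generates has 17 elements.
[(Z/239Z)^× : ⟨67⟩] = 238/17 = 14.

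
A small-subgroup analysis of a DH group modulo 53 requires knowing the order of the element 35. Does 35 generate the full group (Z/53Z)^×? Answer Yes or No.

Yes

φ(53) = 53 − 1 = 52 = 2^2 · 13.
An element g generates (Z/53Z)^× iff g^(52/q) ≢ 1 (mod 53) for each prime q ∈ {2, 13}.
35^26 ≡ 52 (mod 53)  [q = 2: ≢ 1 ✓]
35^4 ≡ 36 (mod 53)  [q = 13: ≢ 1 ✓]
All checks pass, so 35 has order 52 and is a primitive root modulo 53.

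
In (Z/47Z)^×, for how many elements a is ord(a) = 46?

22

φ(47) = 47 − 1 = 46 = 2 · 23.
(Z/47Z)^× is cyclic (|G| = 46); a cyclic group of order m has exactly φ(d) elements of each order d | m, and none otherwise.
46 = 2 · 23 divides 46, and φ(46) = 22.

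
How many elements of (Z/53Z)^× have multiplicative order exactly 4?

2

φ(53) = 53 − 1 = 52 = 2^2 · 13.
Since (Z/53Z)^× is cyclic of order 52, the number of elements of order d is φ(d) when d | 52 and 0 otherwise.
4 = 2^2 divides 52, and φ(4) = 2.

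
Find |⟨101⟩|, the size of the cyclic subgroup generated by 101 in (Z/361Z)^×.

171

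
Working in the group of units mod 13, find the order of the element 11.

12

Since 11 ∈ (Z/13Z)^×, its order divides φ(13) = 13 − 1 = 12 = 2^2 · 3.
Divisors of 12: 1, 2, 3, 4, 6, 12.
Test each divisor d:
11^1 ≡ 11 (mod 13)
11^2 ≡ 4 (mod 13)
11^3 ≡ 5 (mod 13)
11^4 ≡ 3 (mod 13)
11^6 ≡ 12 (mod 13)
11^12 ≡ 1 (mod 13) ✓
Therefore the multiplicative order of 11 modulo 13 is 12.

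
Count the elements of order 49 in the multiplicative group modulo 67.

0

φ(67) = 67 − 1 = 66 = 2 · 3 · 11.
In a cyclic group of order 66, there are φ(d) elements of order d for each divisor d of 66, and zero for non-divisors.
49 does not divide 66, so no element of (Z/67Z)^× has order 49.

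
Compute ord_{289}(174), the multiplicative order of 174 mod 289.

The order of 174 must divide φ(289) = φ(17^2) = 17·(17−1) = 272 = 2^4 · 17.
Divisors of 272: 1, 2, 4, 8, 16, 17, 34, 68, 136, 272.
Test each divisor d:
174^1 ≡ 174
174^2 ≡ 220
174^4 ≡ 137
174^8 ≡ 273
174^16 ≡ 256
174^17 ≡ 38
174^34 ≡ 288
174^68 ≡ 1
The smallest such exponent is 68, so the order of 174 is 68.

68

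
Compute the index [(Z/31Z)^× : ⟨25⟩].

10

ord(25) | φ(31) = 31 − 1 = 30 = 2 · 3 · 5.
Divisors of 30: 1, 2, 3, 5, 6, 10, 15, 30.
Compute 25^d (mod 31) for the divisors d until we hit 1:
25^1 ≡ 25 (mod 31)
25^2 ≡ 5 (mod 31)
25^3 ≡ 1 (mod 31) ✓
The order of 25 is 3, so the subgroup it generates has 3 elements.
The index is φ(31) / ord(25) = 30 / 3 = 10.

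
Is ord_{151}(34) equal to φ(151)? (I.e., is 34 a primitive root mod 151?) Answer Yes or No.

φ(151) = 151 − 1 = 150 = 2 · 3 · 5^2.
It suffices to check that the order of 34 is not a proper divisor of 150: compute 34^(150/q) for q ∈ {2, 3, 5}.
34^75 ≡ 1 (mod 151)  [q = 2: ≡ 1 ✗]
34^50 ≡ 118 (mod 151)  [q = 3: ≢ 1 ✓]
34^30 ≡ 19 (mod 151)  [q = 5: ≢ 1 ✓]
The check at q = 2 fails, so 34 generates a proper subgroup.

No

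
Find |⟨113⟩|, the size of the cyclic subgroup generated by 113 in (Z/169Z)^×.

39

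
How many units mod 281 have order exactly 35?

24

φ(281) = 281 − 1 = 280 = 2^3 · 5 · 7.
Since (Z/281Z)^× is cyclic of order 280, the number of elements of order d is φ(d) when d | 280 and 0 otherwise.
35 = 5 · 7 divides 280, and φ(35) = 24.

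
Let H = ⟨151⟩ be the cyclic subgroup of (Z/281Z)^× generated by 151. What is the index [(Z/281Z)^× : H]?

7

By Lagrange's theorem, ord_281(151) divides φ(281) = 281 − 1 = 280 = 2^3 · 5 · 7.
Divisors of 280: 1, 2, 4, 5, 7, 8, 10, 14, 20, 28, 35, 40, 56, 70, 140, 280.
Check 151^d mod 281 for each divisor in increasing order:
151^1 ≡ 151
151^2 ≡ 40
151^4 ≡ 195
151^5 ≡ 221
151^7 ≡ 129
151^8 ≡ 90
151^10 ≡ 228
151^14 ≡ 62
151^20 ≡ 280
151^28 ≡ 191
151^35 ≡ 192
151^40 ≡ 1
Thus |⟨151⟩| = ord(151) = 40.
Index = |(Z/281Z)^×| / |⟨151⟩| = 280 / 40 = 7.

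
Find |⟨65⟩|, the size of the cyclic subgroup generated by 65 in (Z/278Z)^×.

23

ord(65) | φ(278) = φ(2)·φ(139) = 1·138 = 138 = 2 · 3 · 23.
Divisors of 138: 1, 2, 3, 6, 23, 46, 69, 138.
Check 65^d mod 278 for each divisor in increasing order:
65^1 ≡ 65 (mod 278)
65^2 ≡ 55 (mod 278)
65^3 ≡ 239 (mod 278)
65^6 ≡ 131 (mod 278)
65^23 ≡ 1 (mod 278) ✓
So ord_278(65) = 23.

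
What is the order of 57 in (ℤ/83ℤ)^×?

By Lagrange's theorem, ord_83(57) divides φ(83) = 83 − 1 = 82 = 2 · 41.
Divisors of 82: 1, 2, 41, 82.
Evaluate successive powers at the divisors of 82:
57^1 ≡ 57
57^2 ≡ 12
57^41 ≡ 82
57^82 ≡ 1
Therefore the multiplicative order of 57 modulo 83 is 82.

82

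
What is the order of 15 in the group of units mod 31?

10

By Lagrange's theorem, ord_31(15) divides φ(31) = 31 − 1 = 30 = 2 · 3 · 5.
Divisors of 30: 1, 2, 3, 5, 6, 10, 15, 30.
Compute 15^d (mod 31) for the divisors d until we hit 1:
15^1 ≡ 15 (mod 31)
15^2 ≡ 8 (mod 31)
15^3 ≡ 27 (mod 31)
15^5 ≡ 30 (mod 31)
15^6 ≡ 16 (mod 31)
15^10 ≡ 1 (mod 31) ✓
Therefore the multiplicative order of 15 modulo 31 is 10.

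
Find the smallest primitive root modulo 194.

5

φ(194) = φ(2)·φ(97) = 1·96 = 96 = 2^5 · 3.
Test candidates g = 2, 3, … against the prime factors q ∈ {2, 3} of φ(194): g is a generator iff g^(96/q) ≢ 1 for every such q.
g = 2: gcd(2, 194) = 2 > 1, not a unit — skip.
g = 3: 3^48 ≡ 1 — hits 1, so not a primitive root.
g = 4: gcd(4, 194) = 2 > 1, not a unit — skip.
g = 5: 5^48 ≡ 193; 5^32 ≡ 35 — none is 1, so 5 is a primitive root.
So 5 is the smallest generator of (Z/194Z)^×.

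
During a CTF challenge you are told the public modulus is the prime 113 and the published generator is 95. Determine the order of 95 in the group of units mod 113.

8

ord(95) | φ(113) = 113 − 1 = 112 = 2^4 · 7.
Divisors of 112: 1, 2, 4, 7, 8, 14, 16, 28, 56, 112.
Check 95^d mod 113 for each divisor in increasing order:
95^1 ≡ 95
95^2 ≡ 98
95^4 ≡ 112
95^7 ≡ 69
95^8 ≡ 1
Hence ord(95) = 8.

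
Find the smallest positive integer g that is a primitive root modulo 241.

7

φ(241) = 241 − 1 = 240 = 2^4 · 3 · 5.
g is a primitive root iff g^(240/q) ≢ 1 (mod 241) for each prime q ∈ {2, 3, 5}.
g = 2: 2^120 ≡ 1 — hits 1, so not a primitive root.
g = 3: 3^120 ≡ 1 — hits 1, so not a primitive root.
g = 4: 4^120 ≡ 1 — hits 1, so not a primitive root.
g = 5: 5^120 ≡ 1 — hits 1, so not a primitive root.
g = 6: 6^120 ≡ 1 — hits 1, so not a primitive root.
g = 7: 7^120 ≡ 240; 7^80 ≡ 15; 7^48 ≡ 91 — none is 1, so 7 is a primitive root.
Hence the least primitive root of 241 is 7.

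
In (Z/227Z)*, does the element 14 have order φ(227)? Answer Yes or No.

Yes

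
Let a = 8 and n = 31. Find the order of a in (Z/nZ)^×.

Since 8 ∈ (Z/31Z)^×, its order divides φ(31) = 31 − 1 = 30 = 2 · 3 · 5.
Divisors of 30: 1, 2, 3, 5, 6, 10, 15, 30.
Compute 8^d (mod 31) for the divisors d until we hit 1:
8^1 ≡ 8 (mod 31)
8^2 ≡ 2 (mod 31)
8^3 ≡ 16 (mod 31)
8^5 ≡ 1 (mod 31) ✓
The smallest such exponent is 5, so the order of 8 is 5.

5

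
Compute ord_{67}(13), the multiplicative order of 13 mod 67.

66

By Lagrange's theorem, ord_67(13) divides φ(67) = 67 − 1 = 66 = 2 · 3 · 11.
Divisors of 66: 1, 2, 3, 6, 11, 22, 33, 66.
Evaluate successive powers at the divisors of 66:
13^1 ≡ 13
13^2 ≡ 35
13^3 ≡ 53
13^6 ≡ 62
13^11 ≡ 38
13^22 ≡ 37
13^33 ≡ 66
13^66 ≡ 1
Therefore the multiplicative order of 13 modulo 67 is 66.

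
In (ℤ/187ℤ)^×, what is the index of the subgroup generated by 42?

ord(42) | φ(187) = φ(11·17) = (11−1)·(17−1) = 10·16 = 160 = 2^5 · 5.
Divisors of 160: 1, 2, 4, 5, 8, 10, 16, 20, 32, 40, 80, 160.
Evaluate successive powers at the divisors of 160:
42^1 ≡ 42 (mod 187)
42^2 ≡ 81 (mod 187)
42^4 ≡ 16 (mod 187)
42^5 ≡ 111 (mod 187)
42^8 ≡ 69 (mod 187)
42^10 ≡ 166 (mod 187)
42^16 ≡ 86 (mod 187)
42^20 ≡ 67 (mod 187)
42^32 ≡ 103 (mod 187)
42^40 ≡ 1 (mod 187) ✓
Thus |⟨42⟩| = ord(42) = 40.
[(Z/187Z)^× : ⟨42⟩] = 160/40 = 4.

4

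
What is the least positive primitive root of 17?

φ(17) = 17 − 1 = 16 = 2^4.
g is a primitive root iff g^(16/q) ≢ 1 (mod 17) for each prime q ∈ {2}.
g = 2: 2^8 ≡ 1 — hits 1, so not a primitive root.
g = 3: 3^8 ≡ 16 — none is 1, so 3 is a primitive root.
Hence the least primitive root of 17 is 3.

3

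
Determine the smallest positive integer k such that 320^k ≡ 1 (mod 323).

144

ord(320) | φ(323) = φ(17·19) = (17−1)·(19−1) = 16·18 = 288 = 2^5 · 3^2.
Divisors of 288: 1, 2, 3, 4, 6, 8, 9, 12, 16, 18, 24, 32, 36, 48, 72, 96, 144, 288.
Test each divisor d:
320^1 ≡ 320
320^2 ≡ 9
320^3 ≡ 296
320^4 ≡ 81
320^6 ≡ 83
320^8 ≡ 101
320^9 ≡ 20
320^12 ≡ 106
320^16 ≡ 188
320^18 ≡ 77
320^24 ≡ 254
320^32 ≡ 137
320^36 ≡ 115
320^48 ≡ 239
320^72 ≡ 305
320^96 ≡ 273
320^144 ≡ 1
The smallest such exponent is 144, so the order of 320 is 144.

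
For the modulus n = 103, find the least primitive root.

5

φ(103) = 103 − 1 = 102 = 2 · 3 · 17.
Test candidates g = 2, 3, … against the prime factors q ∈ {2, 3, 17} of φ(103): g is a generator iff g^(102/q) ≢ 1 for every such q.
g = 2: 2^51 ≡ 1 — hits 1, so not a primitive root.
g = 3: 3^51 ≡ 102; 3^34 ≡ 1 — hits 1, so not a primitive root.
g = 4: 4^51 ≡ 1 — hits 1, so not a primitive root.
g = 5: 5^51 ≡ 102; 5^34 ≡ 56; 5^6 ≡ 72 — none is 1, so 5 is a primitive root.
So 5 is the smallest generator of (Z/103Z)^×.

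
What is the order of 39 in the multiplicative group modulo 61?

ord(39) | φ(61) = 61 − 1 = 60 = 2^2 · 3 · 5.
Divisors of 60: 1, 2, 3, 4, 5, 6, 10, 12, 15, 20, 30, 60.
Compute 39^d (mod 61) for the divisors d until we hit 1:
39^1 ≡ 39
39^2 ≡ 57
39^3 ≡ 27
39^4 ≡ 16
39^5 ≡ 14
39^6 ≡ 58
39^10 ≡ 13
39^12 ≡ 9
39^15 ≡ 60
39^20 ≡ 47
39^30 ≡ 1
Hence ord(39) = 30.

30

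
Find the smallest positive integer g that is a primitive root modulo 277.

5

φ(277) = 277 − 1 = 276 = 2^2 · 3 · 23.
Test candidates g = 2, 3, … against the prime factors q ∈ {2, 3, 23} of φ(277): g is a generator iff g^(276/q) ≢ 1 for every such q.
g = 2: 2^138 ≡ 276; 2^92 ≡ 1 — hits 1, so not a primitive root.
g = 3: 3^138 ≡ 1 — hits 1, so not a primitive root.
g = 4: 4^138 ≡ 1 — hits 1, so not a primitive root.
g = 5: 5^138 ≡ 276; 5^92 ≡ 116; 5^12 ≡ 27 — none is 1, so 5 is a primitive root.
So 5 is the smallest generator of (Z/277Z)^×.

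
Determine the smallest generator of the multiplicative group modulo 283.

φ(283) = 283 − 1 = 282 = 2 · 3 · 47.
Test candidates g = 2, 3, … against the prime factors q ∈ {2, 3, 47} of φ(283): g is a generator iff g^(282/q) ≢ 1 for every such q.
g = 2: 2^141 ≡ 282; 2^94 ≡ 1 — hits 1, so not a primitive root.
g = 3: 3^141 ≡ 282; 3^94 ≡ 238; 3^6 ≡ 163 — none is 1, so 3 is a primitive root.
So 3 is the smallest generator of (Z/283Z)^×.

3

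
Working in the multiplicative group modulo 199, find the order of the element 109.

By Lagrange's theorem, ord_199(109) divides φ(199) = 199 − 1 = 198 = 2 · 3^2 · 11.
Divisors of 198: 1, 2, 3, 6, 9, 11, 18, 22, 33, 66, 99, 198.
Compute 109^d (mod 199) for the divisors d until we hit 1:
109^1 ≡ 109 (mod 199)
109^2 ≡ 140 (mod 199)
109^3 ≡ 136 (mod 199)
109^6 ≡ 188 (mod 199)
109^9 ≡ 96 (mod 199)
109^11 ≡ 107 (mod 199)
109^18 ≡ 62 (mod 199)
109^22 ≡ 106 (mod 199)
109^33 ≡ 198 (mod 199)
109^66 ≡ 1 (mod 199) ✓
The smallest such exponent is 66, so the order of 109 is 66.

66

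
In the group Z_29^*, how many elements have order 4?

2

φ(29) = 29 − 1 = 28 = 2^2 · 7.
(Z/29Z)^× is cyclic (|G| = 28); a cyclic group of order m has exactly φ(d) elements of each order d | m, and none otherwise.
4 = 2^2 divides 28, and φ(4) = 2.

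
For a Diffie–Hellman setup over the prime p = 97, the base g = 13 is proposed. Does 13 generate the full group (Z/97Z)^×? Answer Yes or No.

Yes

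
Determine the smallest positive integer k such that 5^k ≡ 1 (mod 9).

ord(5) | φ(9) = φ(3^2) = 3·(3−1) = 6 = 2 · 3.
Divisors of 6: 1, 2, 3, 6.
Evaluate successive powers at the divisors of 6:
5^1 ≡ 5 (mod 9)
5^2 ≡ 7 (mod 9)
5^3 ≡ 8 (mod 9)
5^6 ≡ 1 (mod 9) ✓
So ord_9(5) = 6.

6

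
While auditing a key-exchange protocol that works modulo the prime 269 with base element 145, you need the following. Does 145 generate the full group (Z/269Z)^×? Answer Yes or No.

Yes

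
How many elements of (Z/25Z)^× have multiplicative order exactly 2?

1

φ(25) = φ(5^2) = 5·(5−1) = 20 = 2^2 · 5.
In a cyclic group of order 20, there are φ(d) elements of order d for each divisor d of 20, and zero for non-divisors.
2 | 20, and φ(2) = 2 − 1 = 1.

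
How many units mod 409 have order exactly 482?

0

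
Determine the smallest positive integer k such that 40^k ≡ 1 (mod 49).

By Lagrange's theorem, ord_49(40) divides φ(49) = φ(7^2) = 7·(7−1) = 42 = 2 · 3 · 7.
Divisors of 42: 1, 2, 3, 6, 7, 14, 21, 42.
Test each divisor d:
40^1 ≡ 40 (mod 49)
40^2 ≡ 32 (mod 49)
40^3 ≡ 6 (mod 49)
40^6 ≡ 36 (mod 49)
40^7 ≡ 19 (mod 49)
40^14 ≡ 18 (mod 49)
40^21 ≡ 48 (mod 49)
40^42 ≡ 1 (mod 49) ✓
The smallest such exponent is 42, so the order of 40 is 42.

42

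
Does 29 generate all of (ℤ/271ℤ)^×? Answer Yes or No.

φ(271) = 271 − 1 = 270 = 2 · 3^3 · 5.
29 is a primitive root mod 271 iff 29^(φ(271)/q) ≢ 1 for every prime q | φ(271), i.e. q ∈ {2, 3, 5}.
29^135 ≡ 270 (mod 271)  [q = 2: ≢ 1 ✓]
29^90 ≡ 1 (mod 271)  [q = 3: ≡ 1 ✗]
29^54 ≡ 1 (mod 271)  [q = 5: ≡ 1 ✗]
Since 29^90 ≡ 1, the order of 29 divides 90 < 270, so 29 is not a primitive root.

No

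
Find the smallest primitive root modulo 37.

φ(37) = 37 − 1 = 36 = 2^2 · 3^2.
g is a primitive root iff g^(36/q) ≢ 1 (mod 37) for each prime q ∈ {2, 3}.
g = 2: 2^18 ≡ 36; 2^12 ≡ 26 — none is 1, so 2 is a primitive root.
So 2 is the smallest generator of (Z/37Z)^×.

2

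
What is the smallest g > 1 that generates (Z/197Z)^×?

2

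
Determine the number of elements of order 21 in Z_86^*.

φ(86) = φ(2)·φ(43) = 1·42 = 42 = 2 · 3 · 7.
(Z/86Z)^× is cyclic (|G| = 42); a cyclic group of order m has exactly φ(d) elements of each order d | m, and none otherwise.
21 = 3 · 7 divides 42, and φ(21) = 12.

12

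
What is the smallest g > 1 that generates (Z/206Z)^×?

5

φ(206) = φ(2)·φ(103) = 1·102 = 102 = 2 · 3 · 17.
g is a primitive root iff g^(102/q) ≢ 1 (mod 206) for each prime q ∈ {2, 3, 17}.
g = 2: gcd(2, 206) = 2 > 1, not a unit — skip.
g = 3: 3^51 ≡ 205; 3^34 ≡ 1 — hits 1, so not a primitive root.
g = 4: gcd(4, 206) = 2 > 1, not a unit — skip.
g = 5: 5^51 ≡ 205; 5^34 ≡ 159; 5^6 ≡ 175 — none is 1, so 5 is a primitive root.
So 5 is the smallest generator of (Z/206Z)^×.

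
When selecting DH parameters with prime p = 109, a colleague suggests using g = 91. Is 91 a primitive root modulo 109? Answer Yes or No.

Yes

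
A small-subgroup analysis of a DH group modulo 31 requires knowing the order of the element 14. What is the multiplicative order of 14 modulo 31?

15

The order of 14 must divide φ(31) = 31 − 1 = 30 = 2 · 3 · 5.
Divisors of 30: 1, 2, 3, 5, 6, 10, 15, 30.
Compute 14^d (mod 31) for the divisors d until we hit 1:
14^1 ≡ 14
14^2 ≡ 10
14^3 ≡ 16
14^5 ≡ 5
14^6 ≡ 8
14^10 ≡ 25
14^15 ≡ 1
Hence ord(14) = 15.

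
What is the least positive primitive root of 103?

φ(103) = 103 − 1 = 102 = 2 · 3 · 17.
g is a primitive root iff g^(102/q) ≢ 1 (mod 103) for each prime q ∈ {2, 3, 17}.
g = 2: 2^51 ≡ 1 — hits 1, so not a primitive root.
g = 3: 3^51 ≡ 102; 3^34 ≡ 1 — hits 1, so not a primitive root.
g = 4: 4^51 ≡ 1 — hits 1, so not a primitive root.
g = 5: 5^51 ≡ 102; 5^34 ≡ 56; 5^6 ≡ 72 — none is 1, so 5 is a primitive root.
So 5 is the smallest generator of (Z/103Z)^×.

5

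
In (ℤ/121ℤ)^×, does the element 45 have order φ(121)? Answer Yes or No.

No

φ(121) = φ(11^2) = 11·(11−1) = 110 = 2 · 5 · 11.
Test 45^(110/q) mod 121 for each prime factor q of 110:
45^55 ≡ 1 (mod 121)  [q = 2: ≡ 1 ✗]
45^22 ≡ 1 (mod 121)  [q = 5: ≡ 1 ✗]
45^10 ≡ 78 (mod 121)  [q = 11: ≢ 1 ✓]
The check at q = 2 fails, so 45 generates a proper subgroup.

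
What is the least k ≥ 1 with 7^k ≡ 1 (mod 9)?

3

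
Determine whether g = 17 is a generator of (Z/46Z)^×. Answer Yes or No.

φ(46) = φ(2)·φ(23) = 1·22 = 22 = 2 · 11.
Test 17^(22/q) mod 46 for each prime factor q of 22:
17^11 ≡ 45 (mod 46)  [q = 2: ≢ 1 ✓]
17^2 ≡ 13 (mod 46)  [q = 11: ≢ 1 ✓]
All checks pass, so 17 has order 22 and is a primitive root modulo 46.

Yes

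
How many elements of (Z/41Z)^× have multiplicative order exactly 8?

φ(41) = 41 − 1 = 40 = 2^3 · 5.
Since (Z/41Z)^× is cyclic of order 40, the number of elements of order d is φ(d) when d | 40 and 0 otherwise.
8 = 2^3 divides 40, and φ(8) = 4.

4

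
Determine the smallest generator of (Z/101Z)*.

φ(101) = 101 − 1 = 100 = 2^2 · 5^2.
g is a primitive root iff g^(100/q) ≢ 1 (mod 101) for each prime q ∈ {2, 5}.
g = 2: 2^50 ≡ 100; 2^20 ≡ 95 — none is 1, so 2 is a primitive root.
So 2 is the smallest generator of (Z/101Z)^×.

2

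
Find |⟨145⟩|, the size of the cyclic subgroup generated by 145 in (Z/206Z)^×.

34

The order of 145 must divide φ(206) = φ(2)·φ(103) = 1·102 = 102 = 2 · 3 · 17.
Divisors of 102: 1, 2, 3, 6, 17, 34, 51, 102.
Compute 145^d (mod 206) for the divisors d until we hit 1:
145^1 ≡ 145
145^2 ≡ 13
145^3 ≡ 31
145^6 ≡ 137
145^17 ≡ 205
145^34 ≡ 1
Hence ord(145) = 34.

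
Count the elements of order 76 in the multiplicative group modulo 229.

36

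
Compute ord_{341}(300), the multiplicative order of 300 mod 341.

By Lagrange's theorem, ord_341(300) divides φ(341) = φ(11·31) = (11−1)·(31−1) = 10·30 = 300 = 2^2 · 3 · 5^2.
Divisors of 300: 1, 2, 3, 4, 5, 6, 10, 12, 15, 20, 25, 30, 50, 60, 75, 100, 150, 300.
Compute 300^d (mod 341) for the divisors d until we hit 1:
300^1 ≡ 300
300^2 ≡ 317
300^3 ≡ 302
300^4 ≡ 235
300^5 ≡ 254
300^6 ≡ 157
300^10 ≡ 67
300^12 ≡ 97
300^15 ≡ 309
300^20 ≡ 56
300^25 ≡ 243
300^30 ≡ 1
So ord_341(300) = 30.

30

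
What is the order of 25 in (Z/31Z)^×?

3

Since 25 ∈ (Z/31Z)^×, its order divides φ(31) = 31 − 1 = 30 = 2 · 3 · 5.
Divisors of 30: 1, 2, 3, 5, 6, 10, 15, 30.
Evaluate successive powers at the divisors of 30:
25^1 ≡ 25 (mod 31)
25^2 ≡ 5 (mod 31)
25^3 ≡ 1 (mod 31) ✓
Hence ord(25) = 3.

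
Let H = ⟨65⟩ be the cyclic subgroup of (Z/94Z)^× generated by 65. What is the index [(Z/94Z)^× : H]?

Since 65 ∈ (Z/94Z)^×, its order divides φ(94) = φ(2)·φ(47) = 1·46 = 46 = 2 · 23.
Divisors of 46: 1, 2, 23, 46.
Compute 65^d (mod 94) for the divisors d until we hit 1:
65^1 ≡ 65 (mod 94)
65^2 ≡ 89 (mod 94)
65^23 ≡ 1 (mod 94) ✓
The order of 65 is 23, so the subgroup it generates has 23 elements.
Index = |(Z/94Z)^×| / |⟨65⟩| = 46 / 23 = 2.

2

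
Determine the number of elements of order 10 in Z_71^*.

φ(71) = 71 − 1 = 70 = 2 · 5 · 7.
(Z/71Z)^× is cyclic (|G| = 70); a cyclic group of order m has exactly φ(d) elements of each order d | m, and none otherwise.
10 = 2 · 5 divides 70, and φ(10) = 4.

4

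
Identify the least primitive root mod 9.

φ(9) = φ(3^2) = 3·(3−1) = 6 = 2 · 3.
Test candidates g = 2, 3, … against the prime factors q ∈ {2, 3} of φ(9): g is a generator iff g^(6/q) ≢ 1 for every such q.
g = 2: 2^3 ≡ 8; 2^2 ≡ 4 — none is 1, so 2 is a primitive root.
The smallest primitive root modulo 9 is 2.

2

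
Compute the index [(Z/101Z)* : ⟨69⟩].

5

ord(69) | φ(101) = 101 − 1 = 100 = 2^2 · 5^2.
Divisors of 100: 1, 2, 4, 5, 10, 20, 25, 50, 100.
Check 69^d mod 101 for each divisor in increasing order:
69^1 ≡ 69
69^2 ≡ 14
69^4 ≡ 95
69^5 ≡ 91
69^10 ≡ 100
69^20 ≡ 1
Thus |⟨69⟩| = ord(69) = 20.
The index is φ(101) / ord(69) = 100 / 20 = 5.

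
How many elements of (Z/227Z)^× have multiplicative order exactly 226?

φ(227) = 227 − 1 = 226 = 2 · 113.
In a cyclic group of order 226, there are φ(d) elements of order d for each divisor d of 226, and zero for non-divisors.
226 = 2 · 113 divides 226, and φ(226) = 112.

112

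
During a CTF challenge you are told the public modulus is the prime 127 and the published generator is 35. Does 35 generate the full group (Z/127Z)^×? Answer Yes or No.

No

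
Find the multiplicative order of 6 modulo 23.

Since 6 ∈ (Z/23Z)^×, its order divides φ(23) = 23 − 1 = 22 = 2 · 11.
Divisors of 22: 1, 2, 11, 22.
Evaluate successive powers at the divisors of 22:
6^1 ≡ 6 (mod 23)
6^2 ≡ 13 (mod 23)
6^11 ≡ 1 (mod 23) ✓
The smallest such exponent is 11, so the order of 6 is 11.

11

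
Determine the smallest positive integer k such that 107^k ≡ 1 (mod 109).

36

Since 107 ∈ (Z/109Z)^×, its order divides φ(109) = 109 − 1 = 108 = 2^2 · 3^3.
Divisors of 108: 1, 2, 3, 4, 6, 9, 12, 18, 27, 36, 54, 108.
Test each divisor d:
107^1 ≡ 107 (mod 109)
107^2 ≡ 4 (mod 109)
107^3 ≡ 101 (mod 109)
107^4 ≡ 16 (mod 109)
107^6 ≡ 64 (mod 109)
107^9 ≡ 33 (mod 109)
107^12 ≡ 63 (mod 109)
107^18 ≡ 108 (mod 109)
107^27 ≡ 76 (mod 109)
107^36 ≡ 1 (mod 109) ✓
Hence ord(107) = 36.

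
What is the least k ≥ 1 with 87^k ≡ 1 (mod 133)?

By Lagrange's theorem, ord_133(87) divides φ(133) = φ(7·19) = (7−1)·(19−1) = 6·18 = 108 = 2^2 · 3^3.
Divisors of 108: 1, 2, 3, 4, 6, 9, 12, 18, 27, 36, 54, 108.
Test each divisor d:
87^1 ≡ 87 (mod 133)
87^2 ≡ 121 (mod 133)
87^3 ≡ 20 (mod 133)
87^4 ≡ 11 (mod 133)
87^6 ≡ 1 (mod 133) ✓
So ord_133(87) = 6.

6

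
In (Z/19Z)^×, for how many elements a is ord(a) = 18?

6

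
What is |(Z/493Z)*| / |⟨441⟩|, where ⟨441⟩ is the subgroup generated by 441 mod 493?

ord(441) | φ(493) = φ(17·29) = (17−1)·(29−1) = 16·28 = 448 = 2^6 · 7.
Divisors of 448: 1, 2, 4, 7, 8, 14, 16, 28, 32, 56, 64, 112, 224, 448.
Check 441^d mod 493 for each divisor in increasing order:
441^1 ≡ 441 (mod 493)
441^2 ≡ 239 (mod 493)
441^4 ≡ 426 (mod 493)
441^7 ≡ 492 (mod 493)
441^8 ≡ 52 (mod 493)
441^14 ≡ 1 (mod 493) ✓
So ord_493(441) = 14, hence |⟨441⟩| = 14.
The index is φ(493) / ord(441) = 448 / 14 = 32.

32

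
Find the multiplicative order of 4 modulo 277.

46

The order of 4 must divide φ(277) = 277 − 1 = 276 = 2^2 · 3 · 23.
Divisors of 276: 1, 2, 3, 4, 6, 12, 23, 46, 69, 92, 138, 276.
Compute 4^d (mod 277) for the divisors d until we hit 1:
4^1 ≡ 4 (mod 277)
4^2 ≡ 16 (mod 277)
4^3 ≡ 64 (mod 277)
4^4 ≡ 256 (mod 277)
4^6 ≡ 218 (mod 277)
4^12 ≡ 157 (mod 277)
4^23 ≡ 276 (mod 277)
4^46 ≡ 1 (mod 277) ✓
So ord_277(4) = 46.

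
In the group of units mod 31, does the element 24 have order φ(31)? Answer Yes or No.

Yes

φ(31) = 31 − 1 = 30 = 2 · 3 · 5.
An element g generates (Z/31Z)^× iff g^(30/q) ≢ 1 (mod 31) for each prime q ∈ {2, 3, 5}.
24^15 ≡ 30 (mod 31)  [q = 2: ≢ 1 ✓]
24^10 ≡ 25 (mod 31)  [q = 3: ≢ 1 ✓]
24^6 ≡ 4 (mod 31)  [q = 5: ≢ 1 ✓]
None equal 1, so ord_31(24) = 30: 24 is a primitive root.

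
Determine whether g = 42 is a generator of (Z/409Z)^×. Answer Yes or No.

Yes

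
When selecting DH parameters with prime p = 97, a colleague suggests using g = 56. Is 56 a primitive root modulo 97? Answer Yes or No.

φ(97) = 97 − 1 = 96 = 2^5 · 3.
It suffices to check that the order of 56 is not a proper divisor of 96: compute 56^(96/q) for q ∈ {2, 3}.
56^48 ≡ 96 (mod 97)  [q = 2: ≢ 1 ✓]
56^32 ≡ 35 (mod 97)  [q = 3: ≢ 1 ✓]
Every test exponent gives a nontrivial residue, hence 56 generates the full group.

Yes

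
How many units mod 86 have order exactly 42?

12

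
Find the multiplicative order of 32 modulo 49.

21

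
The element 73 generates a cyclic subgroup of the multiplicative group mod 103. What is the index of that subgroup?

3

Since 73 ∈ (Z/103Z)^×, its order divides φ(103) = 103 − 1 = 102 = 2 · 3 · 17.
Divisors of 102: 1, 2, 3, 6, 17, 34, 51, 102.
Test each divisor d:
73^1 ≡ 73 (mod 103)
73^2 ≡ 76 (mod 103)
73^3 ≡ 89 (mod 103)
73^6 ≡ 93 (mod 103)
73^17 ≡ 102 (mod 103)
73^34 ≡ 1 (mod 103) ✓
Thus |⟨73⟩| = ord(73) = 34.
The index is φ(103) / ord(73) = 102 / 34 = 3.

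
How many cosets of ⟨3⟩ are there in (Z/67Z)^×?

The order of 3 must divide φ(67) = 67 − 1 = 66 = 2 · 3 · 11.
Divisors of 66: 1, 2, 3, 6, 11, 22, 33, 66.
Check 3^d mod 67 for each divisor in increasing order:
3^1 ≡ 3 (mod 67)
3^2 ≡ 9 (mod 67)
3^3 ≡ 27 (mod 67)
3^6 ≡ 59 (mod 67)
3^11 ≡ 66 (mod 67)
3^22 ≡ 1 (mod 67) ✓
Thus |⟨3⟩| = ord(3) = 22.
Index = |(Z/67Z)^×| / |⟨3⟩| = 66 / 22 = 3.

3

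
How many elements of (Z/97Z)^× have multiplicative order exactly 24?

8

φ(97) = 97 − 1 = 96 = 2^5 · 3.
In a cyclic group of order 96, there are φ(d) elements of order d for each divisor d of 96, and zero for non-divisors.
24 = 2^3 · 3 divides 96, and φ(24) = 8.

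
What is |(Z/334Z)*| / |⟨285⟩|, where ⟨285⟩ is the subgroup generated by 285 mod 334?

The order of 285 must divide φ(334) = φ(2)·φ(167) = 1·166 = 166 = 2 · 83.
Divisors of 166: 1, 2, 83, 166.
Test each divisor d:
285^1 ≡ 285 (mod 334)
285^2 ≡ 63 (mod 334)
285^83 ≡ 333 (mod 334)
285^166 ≡ 1 (mod 334) ✓
So ord_334(285) = 166, hence |⟨285⟩| = 166.
The index is φ(334) / ord(285) = 166 / 166 = 1.

1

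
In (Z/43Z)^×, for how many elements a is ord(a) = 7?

6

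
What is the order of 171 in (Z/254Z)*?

The order of 171 must divide φ(254) = φ(2)·φ(127) = 1·126 = 126 = 2 · 3^2 · 7.
Divisors of 126: 1, 2, 3, 6, 7, 9, 14, 18, 21, 42, 63, 126.
Evaluate successive powers at the divisors of 126:
171^1 ≡ 171 (mod 254)
171^2 ≡ 31 (mod 254)
171^3 ≡ 221 (mod 254)
171^6 ≡ 73 (mod 254)
171^7 ≡ 37 (mod 254)
171^9 ≡ 131 (mod 254)
171^14 ≡ 99 (mod 254)
171^18 ≡ 143 (mod 254)
171^21 ≡ 107 (mod 254)
171^42 ≡ 19 (mod 254)
171^63 ≡ 1 (mod 254) ✓
Therefore the multiplicative order of 171 modulo 254 is 63.

63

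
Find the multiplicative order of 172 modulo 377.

The order of 172 must divide φ(377) = φ(13·29) = (13−1)·(29−1) = 12·28 = 336 = 2^4 · 3 · 7.
Divisors of 336: 1, 2, 3, 4, 6, 7, 8, 12, 14, 16, 21, 24, 28, 42, 48, 56, 84, 112, 168, 336.
Compute 172^d (mod 377) for the divisors d until we hit 1:
172^1 ≡ 172
172^2 ≡ 178
172^3 ≡ 79
172^4 ≡ 16
172^6 ≡ 209
172^7 ≡ 133
172^8 ≡ 256
172^12 ≡ 326
172^14 ≡ 347
172^16 ≡ 315
172^21 ≡ 157
172^24 ≡ 339
172^28 ≡ 146
172^42 ≡ 144
172^48 ≡ 313
172^56 ≡ 204
172^84 ≡ 1
The smallest such exponent is 84, so the order of 172 is 84.

84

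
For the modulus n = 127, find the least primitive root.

3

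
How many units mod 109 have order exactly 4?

2

φ(109) = 109 − 1 = 108 = 2^2 · 3^3.
(Z/109Z)^× is cyclic (|G| = 108); a cyclic group of order m has exactly φ(d) elements of each order d | m, and none otherwise.
4 = 2^2 divides 108, and φ(4) = 2.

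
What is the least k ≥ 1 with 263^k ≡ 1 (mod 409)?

136

ord(263) | φ(409) = 409 − 1 = 408 = 2^3 · 3 · 17.
Divisors of 408: 1, 2, 3, 4, 6, 8, 12, 17, 24, 34, 51, 68, 102, 136, 204, 408.
Evaluate successive powers at the divisors of 408:
263^1 ≡ 263 (mod 409)
263^2 ≡ 48 (mod 409)
263^3 ≡ 354 (mod 409)
263^4 ≡ 259 (mod 409)
263^6 ≡ 162 (mod 409)
263^8 ≡ 5 (mod 409)
263^12 ≡ 68 (mod 409)
263^17 ≡ 31 (mod 409)
263^24 ≡ 125 (mod 409)
263^34 ≡ 143 (mod 409)
263^51 ≡ 343 (mod 409)
263^68 ≡ 408 (mod 409)
263^102 ≡ 266 (mod 409)
263^136 ≡ 1 (mod 409) ✓
Hence ord(263) = 136.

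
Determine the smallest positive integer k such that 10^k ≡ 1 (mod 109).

108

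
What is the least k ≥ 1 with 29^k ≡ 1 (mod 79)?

78

Since 29 ∈ (Z/79Z)^×, its order divides φ(79) = 79 − 1 = 78 = 2 · 3 · 13.
Divisors of 78: 1, 2, 3, 6, 13, 26, 39, 78.
Check 29^d mod 79 for each divisor in increasing order:
29^1 ≡ 29
29^2 ≡ 51
29^3 ≡ 57
29^6 ≡ 10
29^13 ≡ 56
29^26 ≡ 55
29^39 ≡ 78
29^78 ≡ 1
Hence ord(29) = 78.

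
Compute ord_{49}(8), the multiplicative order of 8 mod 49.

7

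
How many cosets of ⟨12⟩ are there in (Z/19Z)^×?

3

Since 12 ∈ (Z/19Z)^×, its order divides φ(19) = 19 − 1 = 18 = 2 · 3^2.
Divisors of 18: 1, 2, 3, 6, 9, 18.
Compute 12^d (mod 19) for the divisors d until we hit 1:
12^1 ≡ 12 (mod 19)
12^2 ≡ 11 (mod 19)
12^3 ≡ 18 (mod 19)
12^6 ≡ 1 (mod 19) ✓
The order of 12 is 6, so the subgroup it generates has 6 elements.
The index is φ(19) / ord(12) = 18 / 6 = 3.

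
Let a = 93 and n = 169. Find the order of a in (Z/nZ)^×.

By Lagrange's theorem, ord_169(93) divides φ(169) = φ(13^2) = 13·(13−1) = 156 = 2^2 · 3 · 13.
Divisors of 156: 1, 2, 3, 4, 6, 12, 13, 26, 39, 52, 78, 156.
Test each divisor d:
93^1 ≡ 93 (mod 169)
93^2 ≡ 30 (mod 169)
93^3 ≡ 86 (mod 169)
93^4 ≡ 55 (mod 169)
93^6 ≡ 129 (mod 169)
93^12 ≡ 79 (mod 169)
93^13 ≡ 80 (mod 169)
93^26 ≡ 147 (mod 169)
93^39 ≡ 99 (mod 169)
93^52 ≡ 146 (mod 169)
93^78 ≡ 168 (mod 169)
93^156 ≡ 1 (mod 169) ✓
So ord_169(93) = 156.

156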